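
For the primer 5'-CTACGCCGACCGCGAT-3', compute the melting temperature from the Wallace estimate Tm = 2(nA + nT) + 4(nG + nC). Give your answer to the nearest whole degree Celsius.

Base counts: A=3, T=2, G=4, C=7 (length 16).
Tm = 2·(3+2) + 4·(4+7) = 2·5 + 4·11 = 10 + 44 = 54°C.

54°C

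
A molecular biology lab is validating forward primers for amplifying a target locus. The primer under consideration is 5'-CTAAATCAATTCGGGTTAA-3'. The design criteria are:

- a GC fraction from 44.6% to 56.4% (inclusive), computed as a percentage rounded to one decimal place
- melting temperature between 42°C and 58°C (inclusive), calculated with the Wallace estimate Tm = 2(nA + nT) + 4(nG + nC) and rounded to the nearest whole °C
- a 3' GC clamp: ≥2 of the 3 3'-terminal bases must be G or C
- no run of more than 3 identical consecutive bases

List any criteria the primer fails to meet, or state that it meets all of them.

Fails: GC content, GC clamp.

Base counts: A=7, T=6, G=3, C=3 (length 19).
GC content: GC 6/19 = 31.6%, outside 44.6–56.4% ✗
Tm: Tm = 2·13 + 4·6 = 50°C ✓
GC clamp: 3' end TAA has 0 G/C, need ≥2 ✗
homopolymer run: longest run = 3 ✓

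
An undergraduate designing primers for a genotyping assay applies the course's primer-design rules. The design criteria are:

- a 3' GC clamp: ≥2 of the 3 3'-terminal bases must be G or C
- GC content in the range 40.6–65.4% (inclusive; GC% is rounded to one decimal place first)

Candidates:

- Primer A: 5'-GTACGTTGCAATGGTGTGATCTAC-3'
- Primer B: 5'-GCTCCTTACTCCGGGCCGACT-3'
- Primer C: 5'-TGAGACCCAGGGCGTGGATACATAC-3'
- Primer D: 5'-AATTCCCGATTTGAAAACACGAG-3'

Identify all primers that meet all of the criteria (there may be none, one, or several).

None of the candidates satisfy all criteria.

Primer A (24 nt, A=5 T=8 G=7 C=4): 3' end TAC has 1 G/C, need ≥2 ✗; GC 11/24 = 45.8% ✓ — fails.
Primer B (21 nt, A=2 T=5 G=5 C=9): 3' end ACT has 1 G/C, need ≥2 ✗; GC 14/21 = 66.7%, outside 40.6–65.4% ✗ — fails.
Primer C (25 nt, A=7 T=4 G=8 C=6): 3' end TAC has 1 G/C, need ≥2 ✗; GC 14/25 = 56.0% ✓ — fails.
Primer D (23 nt, A=9 T=5 G=4 C=5): 3' end GAG has 2 G/C ✓; GC 9/23 = 39.1%, outside 40.6–65.4% ✗ — fails.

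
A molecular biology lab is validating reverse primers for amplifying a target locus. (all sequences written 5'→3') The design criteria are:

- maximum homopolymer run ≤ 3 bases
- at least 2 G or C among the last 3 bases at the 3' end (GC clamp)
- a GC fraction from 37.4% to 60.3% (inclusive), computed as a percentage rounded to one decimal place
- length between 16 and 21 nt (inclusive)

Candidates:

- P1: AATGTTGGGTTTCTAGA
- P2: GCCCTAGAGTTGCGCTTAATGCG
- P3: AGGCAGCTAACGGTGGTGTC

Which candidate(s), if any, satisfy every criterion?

P3 only.

P1 (17 nt, A=4 T=7 G=5 C=1): longest run = 3 ✓; 3' end AGA has 1 G/C, need ≥2 ✗; GC 6/17 = 35.3%, outside 37.4–60.3% ✗; length 17 ✓ — fails.
P2 (23 nt, A=4 T=6 G=7 C=6): longest run = 3 ✓; 3' end GCG has 3 G/C ✓; GC 13/23 = 56.5% ✓; length 23, outside 16–21 ✗ — fails.
P3 (20 nt, A=4 T=4 G=8 C=4): longest run = 2 ✓; 3' end GTC has 2 G/C ✓; GC 12/20 = 60.0% ✓; length 20 ✓ — passes.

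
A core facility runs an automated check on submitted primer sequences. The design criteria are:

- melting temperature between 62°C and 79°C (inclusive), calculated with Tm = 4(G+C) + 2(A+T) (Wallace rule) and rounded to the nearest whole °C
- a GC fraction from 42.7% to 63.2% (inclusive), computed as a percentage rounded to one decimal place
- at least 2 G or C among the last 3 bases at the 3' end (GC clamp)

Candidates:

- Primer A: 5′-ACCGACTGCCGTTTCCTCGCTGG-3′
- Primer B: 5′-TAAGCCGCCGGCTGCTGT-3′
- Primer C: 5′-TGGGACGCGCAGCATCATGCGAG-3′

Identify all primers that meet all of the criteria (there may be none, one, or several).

Primer A (23 nt, A=2 T=6 G=6 C=9): Tm = 2·8 + 4·15 = 76°C ✓; GC 15/23 = 65.2%, outside 42.7–63.2% ✗; 3' end TGG has 2 G/C ✓ — fails.
Primer B (18 nt, A=2 T=4 G=6 C=6): Tm = 2·6 + 4·12 = 60°C, outside 62–79°C ✗; GC 12/18 = 66.7%, outside 42.7–63.2% ✗; 3' end TGT has 1 G/C, need ≥2 ✗ — fails.
Primer C (23 nt, A=5 T=3 G=9 C=6): Tm = 2·8 + 4·15 = 76°C ✓; GC 15/23 = 65.2%, outside 42.7–63.2% ✗; 3' end GAG has 2 G/C ✓ — fails.

None of the candidates satisfy all criteria.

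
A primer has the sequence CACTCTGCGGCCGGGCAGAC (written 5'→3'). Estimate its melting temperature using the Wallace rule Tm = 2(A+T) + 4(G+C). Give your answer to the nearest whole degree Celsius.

70°C

Base counts: A=3, T=2, G=7, C=8 (length 20).
Tm = 2·(3+2) + 4·(7+8) = 2·5 + 4·15 = 10 + 60 = 70°C.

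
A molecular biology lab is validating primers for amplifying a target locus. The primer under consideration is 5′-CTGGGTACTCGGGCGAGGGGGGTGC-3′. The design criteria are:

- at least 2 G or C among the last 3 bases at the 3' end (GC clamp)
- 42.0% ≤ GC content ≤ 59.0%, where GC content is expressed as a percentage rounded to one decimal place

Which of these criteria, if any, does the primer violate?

Fails: GC content.

Base counts: A=2, T=4, G=14, C=5 (length 25).
GC clamp: 3' end TGC has 2 G/C ✓
GC content: GC 19/25 = 76.0%, outside 42.0–59.0% ✗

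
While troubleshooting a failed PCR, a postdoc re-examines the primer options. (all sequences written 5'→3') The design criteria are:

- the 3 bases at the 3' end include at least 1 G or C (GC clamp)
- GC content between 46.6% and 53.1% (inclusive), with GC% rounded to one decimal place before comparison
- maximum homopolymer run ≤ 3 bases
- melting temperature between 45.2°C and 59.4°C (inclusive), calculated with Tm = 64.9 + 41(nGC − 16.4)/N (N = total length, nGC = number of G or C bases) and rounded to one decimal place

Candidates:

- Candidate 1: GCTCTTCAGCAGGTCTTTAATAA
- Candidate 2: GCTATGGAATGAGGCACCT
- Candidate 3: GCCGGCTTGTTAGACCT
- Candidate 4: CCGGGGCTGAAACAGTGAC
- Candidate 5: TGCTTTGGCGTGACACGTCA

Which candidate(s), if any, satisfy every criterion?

Candidate 2 only.

Candidate 1 (23 nt, A=6 T=8 G=4 C=5): 3' end TAA has 0 G/C, need ≥1 ✗; GC 9/23 = 39.1%, outside 46.6–53.1% ✗; longest run = 3 ✓; Tm = 64.9 + 41·(9 − 16.4)/23 = 51.7°C ✓ — fails.
Candidate 2 (19 nt, A=5 T=4 G=6 C=4): 3' end CCT has 2 G/C ✓; GC 10/19 = 52.6% ✓; longest run = 2 ✓; Tm = 64.9 + 41·(10 − 16.4)/19 = 51.1°C ✓ — passes.
Candidate 3 (17 nt, A=2 T=5 G=5 C=5): 3' end CCT has 2 G/C ✓; GC 10/17 = 58.8%, outside 46.6–53.1% ✗; longest run = 2 ✓; Tm = 64.9 + 41·(10 − 16.4)/17 = 49.5°C ✓ — fails.
Candidate 4 (19 nt, A=5 T=2 G=7 C=5): 3' end GAC has 2 G/C ✓; GC 12/19 = 63.2%, outside 46.6–53.1% ✗; longest run = 4, exceeds 3 ✗; Tm = 64.9 + 41·(12 − 16.4)/19 = 55.4°C ✓ — fails.
Candidate 5 (20 nt, A=3 T=6 G=6 C=5): 3' end TCA has 1 G/C ✓; GC 11/20 = 55.0%, outside 46.6–53.1% ✗; longest run = 3 ✓; Tm = 64.9 + 41·(11 − 16.4)/20 = 53.8°C ✓ — fails.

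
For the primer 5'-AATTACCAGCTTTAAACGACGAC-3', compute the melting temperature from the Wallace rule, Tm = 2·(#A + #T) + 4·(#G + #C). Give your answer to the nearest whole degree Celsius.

Base counts: A=9, T=5, G=3, C=6 (length 23).
Tm = 2·(9+5) + 4·(3+6) = 2·14 + 4·9 = 28 + 36 = 64°C.

64°C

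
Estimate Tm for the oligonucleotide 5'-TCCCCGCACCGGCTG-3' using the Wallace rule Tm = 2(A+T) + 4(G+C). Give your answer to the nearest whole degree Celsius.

Base counts: A=1, T=2, G=4, C=8 (length 15).
Tm = 2·(1+2) + 4·(4+8) = 2·3 + 4·12 = 6 + 48 = 54°C.

54°C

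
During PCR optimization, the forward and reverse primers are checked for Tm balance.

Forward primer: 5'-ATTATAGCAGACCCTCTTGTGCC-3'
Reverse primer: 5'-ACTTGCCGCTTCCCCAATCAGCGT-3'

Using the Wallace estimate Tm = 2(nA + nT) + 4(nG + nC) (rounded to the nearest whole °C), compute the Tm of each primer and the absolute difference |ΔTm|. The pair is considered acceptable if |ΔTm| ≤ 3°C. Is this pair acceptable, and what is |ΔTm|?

|ΔTm| = 8°C; the pair is not acceptable.

Forward: A=5 T=7 G=4 C=7 → Tm = 2·12 + 4·11 = 68°C.
Reverse: A=4 T=6 G=4 C=10 → Tm = 2·10 + 4·14 = 76°C.
|ΔTm| = |68 − 76| = 8°C, > 3°C.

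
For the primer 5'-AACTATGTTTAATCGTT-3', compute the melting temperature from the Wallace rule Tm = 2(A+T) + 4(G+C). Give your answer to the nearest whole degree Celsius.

42°C

Base counts: A=5, T=8, G=2, C=2 (length 17).
Tm = 2·(5+8) + 4·(2+2) = 2·13 + 4·4 = 26 + 16 = 42°C.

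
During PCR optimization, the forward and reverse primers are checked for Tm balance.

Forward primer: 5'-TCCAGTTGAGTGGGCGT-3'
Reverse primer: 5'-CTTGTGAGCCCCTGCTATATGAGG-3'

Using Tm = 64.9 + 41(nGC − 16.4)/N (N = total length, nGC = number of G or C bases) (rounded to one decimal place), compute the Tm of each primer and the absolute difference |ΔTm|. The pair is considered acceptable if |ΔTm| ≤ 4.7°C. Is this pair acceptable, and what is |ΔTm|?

|ΔTm| = 9.6°C; the pair is not acceptable.

Forward: G+C = 10, N = 17 → Tm = 64.9 + 41·(10 − 16.4)/17 = 49.5°C.
Reverse: G+C = 13, N = 24 → Tm = 64.9 + 41·(13 − 16.4)/24 = 59.1°C.
|ΔTm| = |49.5 − 59.1| = 9.6°C, > 4.7°C.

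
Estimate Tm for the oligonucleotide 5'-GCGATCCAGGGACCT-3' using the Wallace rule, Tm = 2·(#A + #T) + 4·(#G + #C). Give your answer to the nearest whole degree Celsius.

Base counts: A=3, T=2, G=5, C=5 (length 15).
Tm = 2·(3+2) + 4·(5+5) = 2·5 + 4·10 = 10 + 40 = 50°C.

50°C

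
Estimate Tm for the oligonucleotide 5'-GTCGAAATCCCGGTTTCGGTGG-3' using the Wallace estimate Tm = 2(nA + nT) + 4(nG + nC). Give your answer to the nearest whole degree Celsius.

70°C

Base counts: A=3, T=6, G=8, C=5 (length 22).
Tm = 2·(3+6) + 4·(8+5) = 2·9 + 4·13 = 18 + 52 = 70°C.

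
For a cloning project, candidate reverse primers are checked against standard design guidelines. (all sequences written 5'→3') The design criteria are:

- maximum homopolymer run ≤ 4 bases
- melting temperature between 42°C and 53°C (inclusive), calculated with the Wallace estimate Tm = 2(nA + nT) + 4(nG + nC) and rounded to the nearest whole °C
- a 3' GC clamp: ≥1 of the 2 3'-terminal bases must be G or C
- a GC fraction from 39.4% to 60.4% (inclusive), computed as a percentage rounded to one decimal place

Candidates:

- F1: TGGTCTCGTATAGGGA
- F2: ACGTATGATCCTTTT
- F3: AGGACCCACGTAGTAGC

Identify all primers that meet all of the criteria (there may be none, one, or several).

F1 (16 nt, A=3 T=5 G=6 C=2): longest run = 3 ✓; Tm = 2·8 + 4·8 = 48°C ✓; 3' end GA has 1 G/C ✓; GC 8/16 = 50.0% ✓ — passes.
F2 (15 nt, A=3 T=7 G=2 C=3): longest run = 4 ✓; Tm = 2·10 + 4·5 = 40°C, outside 42–53°C ✗; 3' end TT has 0 G/C, need ≥1 ✗; GC 5/15 = 33.3%, outside 39.4–60.4% ✗ — fails.
F3 (17 nt, A=5 T=2 G=5 C=5): longest run = 3 ✓; Tm = 2·7 + 4·10 = 54°C, outside 42–53°C ✗; 3' end GC has 2 G/C ✓; GC 10/17 = 58.8% ✓ — fails.

F1 only.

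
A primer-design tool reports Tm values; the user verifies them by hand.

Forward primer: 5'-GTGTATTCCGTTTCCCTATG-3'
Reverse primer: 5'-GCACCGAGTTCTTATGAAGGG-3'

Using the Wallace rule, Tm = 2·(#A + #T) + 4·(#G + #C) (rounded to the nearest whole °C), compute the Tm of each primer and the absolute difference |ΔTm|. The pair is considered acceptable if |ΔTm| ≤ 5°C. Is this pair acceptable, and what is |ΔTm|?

|ΔTm| = 6°C; the pair is not acceptable.

Forward: A=2 T=9 G=4 C=5 → Tm = 2·11 + 4·9 = 58°C.
Reverse: A=5 T=5 G=7 C=4 → Tm = 2·10 + 4·11 = 64°C.
|ΔTm| = |58 − 64| = 6°C, > 5°C.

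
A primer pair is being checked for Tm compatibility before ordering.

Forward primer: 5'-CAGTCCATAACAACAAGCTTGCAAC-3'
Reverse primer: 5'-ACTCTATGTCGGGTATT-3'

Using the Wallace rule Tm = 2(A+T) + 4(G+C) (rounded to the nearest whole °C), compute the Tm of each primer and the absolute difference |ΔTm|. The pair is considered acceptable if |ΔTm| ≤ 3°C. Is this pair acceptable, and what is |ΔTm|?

|ΔTm| = 24°C; the pair is not acceptable.

Forward: A=10 T=4 G=3 C=8 → Tm = 2·14 + 4·11 = 72°C.
Reverse: A=3 T=7 G=4 C=3 → Tm = 2·10 + 4·7 = 48°C.
|ΔTm| = |72 − 48| = 24°C, > 3°C.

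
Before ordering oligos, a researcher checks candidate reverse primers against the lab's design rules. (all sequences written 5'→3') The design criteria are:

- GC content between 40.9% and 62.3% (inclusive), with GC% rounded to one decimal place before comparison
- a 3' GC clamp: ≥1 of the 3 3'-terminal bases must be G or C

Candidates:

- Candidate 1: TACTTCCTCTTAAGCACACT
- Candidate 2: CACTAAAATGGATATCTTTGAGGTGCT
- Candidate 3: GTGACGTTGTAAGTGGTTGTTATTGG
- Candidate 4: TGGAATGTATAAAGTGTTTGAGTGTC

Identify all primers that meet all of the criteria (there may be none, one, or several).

Candidate 3 only.

Candidate 1 (20 nt, A=5 T=7 G=1 C=7): GC 8/20 = 40.0%, outside 40.9–62.3% ✗; 3' end ACT has 1 G/C ✓ — fails.
Candidate 2 (27 nt, A=8 T=9 G=6 C=4): GC 10/27 = 37.0%, outside 40.9–62.3% ✗; 3' end GCT has 2 G/C ✓ — fails.
Candidate 3 (26 nt, A=4 T=11 G=10 C=1): GC 11/26 = 42.3% ✓; 3' end TGG has 2 G/C ✓ — passes.
Candidate 4 (26 nt, A=7 T=10 G=8 C=1): GC 9/26 = 34.6%, outside 40.9–62.3% ✗; 3' end GTC has 2 G/C ✓ — fails.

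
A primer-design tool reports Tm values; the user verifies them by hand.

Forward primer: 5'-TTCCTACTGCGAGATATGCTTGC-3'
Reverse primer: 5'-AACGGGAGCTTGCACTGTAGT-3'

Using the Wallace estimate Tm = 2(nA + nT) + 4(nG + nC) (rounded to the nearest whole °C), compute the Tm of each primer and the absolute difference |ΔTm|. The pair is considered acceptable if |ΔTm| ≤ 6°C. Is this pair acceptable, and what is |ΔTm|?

|ΔTm| = 4°C; the pair is acceptable.

Forward: A=4 T=8 G=5 C=6 → Tm = 2·12 + 4·11 = 68°C.
Reverse: A=5 T=5 G=7 C=4 → Tm = 2·10 + 4·11 = 64°C.
|ΔTm| = |68 − 64| = 4°C, ≤ 6°C.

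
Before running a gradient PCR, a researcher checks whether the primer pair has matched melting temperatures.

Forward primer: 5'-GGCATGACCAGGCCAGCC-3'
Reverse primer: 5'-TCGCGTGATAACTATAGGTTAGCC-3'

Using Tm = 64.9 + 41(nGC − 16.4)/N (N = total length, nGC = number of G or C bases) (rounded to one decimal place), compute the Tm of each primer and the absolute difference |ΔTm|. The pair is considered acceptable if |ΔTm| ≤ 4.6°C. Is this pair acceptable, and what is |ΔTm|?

Forward: G+C = 13, N = 18 → Tm = 64.9 + 41·(13 − 16.4)/18 = 57.2°C.
Reverse: G+C = 11, N = 24 → Tm = 64.9 + 41·(11 − 16.4)/24 = 55.7°C.
|ΔTm| = |57.2 − 55.7| = 1.5°C, ≤ 4.6°C.

|ΔTm| = 1.5°C; the pair is acceptable.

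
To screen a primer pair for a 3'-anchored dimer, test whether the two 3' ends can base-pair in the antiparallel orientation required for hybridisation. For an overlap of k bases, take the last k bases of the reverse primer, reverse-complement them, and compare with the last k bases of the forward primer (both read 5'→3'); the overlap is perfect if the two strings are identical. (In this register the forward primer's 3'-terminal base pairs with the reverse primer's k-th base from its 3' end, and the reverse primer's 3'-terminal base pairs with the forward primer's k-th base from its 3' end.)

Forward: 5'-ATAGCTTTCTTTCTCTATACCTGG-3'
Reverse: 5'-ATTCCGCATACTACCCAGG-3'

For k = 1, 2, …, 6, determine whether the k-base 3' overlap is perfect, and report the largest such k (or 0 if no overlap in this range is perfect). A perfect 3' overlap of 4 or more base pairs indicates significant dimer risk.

Longest perfect overlap: 5 complementary base pairs; significant dimer risk (threshold 4).

Last 6 bases (5'→3') — forward …ACCTGG, reverse …CCCAGG.
Reverse complement of the reverse primer's last 6 bases: CCTGGG; its first k bases are the reverse complement of the reverse primer's last k bases, so a perfect k-base overlap needs the forward primer's last k bases to equal them.
Comparing (forward last k vs required): k=1: G vs C ✗; k=2: GG vs CC ✗; k=3: TGG vs CCT ✗; k=4: CTGG vs CCTG ✗; k=5: CCTGG vs CCTGG ✓; k=6: ACCTGG vs CCTGGG ✗.
Only k = 5 is perfect, so the longest perfect 3' overlap is 5.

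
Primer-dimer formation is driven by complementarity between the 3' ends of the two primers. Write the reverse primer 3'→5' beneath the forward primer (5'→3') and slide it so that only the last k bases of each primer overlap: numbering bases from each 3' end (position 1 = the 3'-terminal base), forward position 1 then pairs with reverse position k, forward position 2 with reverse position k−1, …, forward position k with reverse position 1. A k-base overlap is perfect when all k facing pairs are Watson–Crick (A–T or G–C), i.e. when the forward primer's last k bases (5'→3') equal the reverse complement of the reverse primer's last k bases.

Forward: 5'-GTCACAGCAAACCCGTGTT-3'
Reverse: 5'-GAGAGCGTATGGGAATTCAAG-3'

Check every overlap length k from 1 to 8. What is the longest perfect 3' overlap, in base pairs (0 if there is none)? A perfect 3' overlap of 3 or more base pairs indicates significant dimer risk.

Last 8 bases (5'→3') — forward …CCCGTGTT, reverse …AATTCAAG.
Reverse complement of the reverse primer's last 8 bases: CTTGAATT; its first k bases are the reverse complement of the reverse primer's last k bases, so a perfect k-base overlap needs the forward primer's last k bases to equal them.
Comparing (forward last k vs required): k=1: T vs C ✗; k=2: TT vs CT ✗; k=3: GTT vs CTT ✗; k=4: TGTT vs CTTG ✗; k=5: GTGTT vs CTTGA ✗; k=6: CGTGTT vs CTTGAA ✗; k=7: CCGTGTT vs CTTGAAT ✗; k=8: CCCGTGTT vs CTTGAATT ✗.
No overlap length from 1 to 8 is perfect, so the longest perfect 3' overlap is 0.

Longest perfect overlap: 0 complementary base pairs; below the dimer-risk threshold (threshold 3).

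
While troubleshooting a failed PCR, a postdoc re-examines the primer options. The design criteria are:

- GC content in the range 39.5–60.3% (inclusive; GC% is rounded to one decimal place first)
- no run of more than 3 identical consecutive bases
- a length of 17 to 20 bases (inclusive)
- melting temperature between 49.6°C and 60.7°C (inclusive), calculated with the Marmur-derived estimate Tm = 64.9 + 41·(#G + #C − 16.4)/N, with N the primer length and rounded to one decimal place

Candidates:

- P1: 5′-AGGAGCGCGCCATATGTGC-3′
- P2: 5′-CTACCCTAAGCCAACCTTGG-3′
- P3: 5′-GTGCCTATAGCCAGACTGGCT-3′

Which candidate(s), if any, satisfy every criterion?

P2 only.

P1 (19 nt, A=4 T=3 G=7 C=5): GC 12/19 = 63.2%, outside 39.5–60.3% ✗; longest run = 2 ✓; length 19 ✓; Tm = 64.9 + 41·(12 − 16.4)/19 = 55.4°C ✓ — fails.
P2 (20 nt, A=5 T=4 G=3 C=8): GC 11/20 = 55.0% ✓; longest run = 3 ✓; length 20 ✓; Tm = 64.9 + 41·(11 − 16.4)/20 = 53.8°C ✓ — passes.
P3 (21 nt, A=4 T=5 G=6 C=6): GC 12/21 = 57.1% ✓; longest run = 2 ✓; length 21, outside 17–20 ✗; Tm = 64.9 + 41·(12 − 16.4)/21 = 56.3°C ✓ — fails.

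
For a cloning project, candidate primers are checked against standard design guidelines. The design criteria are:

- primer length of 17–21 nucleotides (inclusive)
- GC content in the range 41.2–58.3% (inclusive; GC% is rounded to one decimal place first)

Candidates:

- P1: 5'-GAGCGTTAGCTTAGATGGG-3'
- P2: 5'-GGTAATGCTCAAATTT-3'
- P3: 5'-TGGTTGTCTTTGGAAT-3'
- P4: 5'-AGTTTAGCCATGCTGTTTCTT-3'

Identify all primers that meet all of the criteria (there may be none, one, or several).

P1 only.

P1 (19 nt, A=4 T=5 G=8 C=2): length 19 ✓; GC 10/19 = 52.6% ✓ — passes.
P2 (16 nt, A=5 T=6 G=3 C=2): length 16, outside 17–21 ✗; GC 5/16 = 31.3%, outside 41.2–58.3% ✗ — fails.
P3 (16 nt, A=2 T=8 G=5 C=1): length 16, outside 17–21 ✗; GC 6/16 = 37.5%, outside 41.2–58.3% ✗ — fails.
P4 (21 nt, A=3 T=10 G=4 C=4): length 21 ✓; GC 8/21 = 38.1%, outside 41.2–58.3% ✗ — fails.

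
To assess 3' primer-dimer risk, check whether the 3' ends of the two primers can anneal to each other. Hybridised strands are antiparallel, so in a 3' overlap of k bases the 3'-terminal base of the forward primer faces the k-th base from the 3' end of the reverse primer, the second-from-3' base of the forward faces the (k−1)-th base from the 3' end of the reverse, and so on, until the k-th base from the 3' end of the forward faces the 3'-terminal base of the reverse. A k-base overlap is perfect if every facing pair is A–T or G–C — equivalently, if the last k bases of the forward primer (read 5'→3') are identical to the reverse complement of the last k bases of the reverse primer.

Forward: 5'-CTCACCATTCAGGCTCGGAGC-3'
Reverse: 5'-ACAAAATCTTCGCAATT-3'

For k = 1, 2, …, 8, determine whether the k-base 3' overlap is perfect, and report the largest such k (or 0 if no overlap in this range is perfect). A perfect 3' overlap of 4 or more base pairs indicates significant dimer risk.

Last 8 bases (5'→3') — forward …CTCGGAGC, reverse …TCGCAATT.
Reverse complement of the reverse primer's last 8 bases: AATTGCGA; its first k bases are the reverse complement of the reverse primer's last k bases, so a perfect k-base overlap needs the forward primer's last k bases to equal them.
Comparing (forward last k vs required): k=1: C vs A ✗; k=2: GC vs AA ✗; k=3: AGC vs AAT ✗; k=4: GAGC vs AATT ✗; k=5: GGAGC vs AATTG ✗; k=6: CGGAGC vs AATTGC ✗; k=7: TCGGAGC vs AATTGCG ✗; k=8: CTCGGAGC vs AATTGCGA ✗.
No overlap length from 1 to 8 is perfect, so the longest perfect 3' overlap is 0.

Longest perfect overlap: 0 complementary base pairs; below the dimer-risk threshold (threshold 4).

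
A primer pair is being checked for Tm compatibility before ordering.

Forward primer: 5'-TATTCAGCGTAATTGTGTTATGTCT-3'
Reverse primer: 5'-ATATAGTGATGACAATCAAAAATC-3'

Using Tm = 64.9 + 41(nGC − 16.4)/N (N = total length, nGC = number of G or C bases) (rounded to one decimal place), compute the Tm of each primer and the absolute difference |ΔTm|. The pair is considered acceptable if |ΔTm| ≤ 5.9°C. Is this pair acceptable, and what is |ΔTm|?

|ΔTm| = 4.0°C; the pair is acceptable.

Forward: G+C = 8, N = 25 → Tm = 64.9 + 41·(8 − 16.4)/25 = 51.1°C.
Reverse: G+C = 6, N = 24 → Tm = 64.9 + 41·(6 − 16.4)/24 = 47.1°C.
|ΔTm| = |51.1 − 47.1| = 4.0°C, ≤ 5.9°C.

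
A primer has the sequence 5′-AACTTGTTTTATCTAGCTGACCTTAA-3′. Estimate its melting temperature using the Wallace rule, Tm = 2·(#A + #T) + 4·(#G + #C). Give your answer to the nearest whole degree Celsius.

Base counts: A=7, T=11, G=3, C=5 (length 26).
Tm = 2·(7+11) + 4·(3+5) = 2·18 + 4·8 = 36 + 32 = 68°C.

68°C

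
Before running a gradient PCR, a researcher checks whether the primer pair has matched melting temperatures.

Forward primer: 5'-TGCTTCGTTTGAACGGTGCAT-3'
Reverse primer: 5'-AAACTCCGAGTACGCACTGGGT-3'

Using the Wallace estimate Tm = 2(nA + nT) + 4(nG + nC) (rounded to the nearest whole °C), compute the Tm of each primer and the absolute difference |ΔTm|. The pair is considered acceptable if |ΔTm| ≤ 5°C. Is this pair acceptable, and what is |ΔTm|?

Forward: A=3 T=8 G=6 C=4 → Tm = 2·11 + 4·10 = 62°C.
Reverse: A=6 T=4 G=6 C=6 → Tm = 2·10 + 4·12 = 68°C.
|ΔTm| = |62 − 68| = 6°C, > 5°C.

|ΔTm| = 6°C; the pair is not acceptable.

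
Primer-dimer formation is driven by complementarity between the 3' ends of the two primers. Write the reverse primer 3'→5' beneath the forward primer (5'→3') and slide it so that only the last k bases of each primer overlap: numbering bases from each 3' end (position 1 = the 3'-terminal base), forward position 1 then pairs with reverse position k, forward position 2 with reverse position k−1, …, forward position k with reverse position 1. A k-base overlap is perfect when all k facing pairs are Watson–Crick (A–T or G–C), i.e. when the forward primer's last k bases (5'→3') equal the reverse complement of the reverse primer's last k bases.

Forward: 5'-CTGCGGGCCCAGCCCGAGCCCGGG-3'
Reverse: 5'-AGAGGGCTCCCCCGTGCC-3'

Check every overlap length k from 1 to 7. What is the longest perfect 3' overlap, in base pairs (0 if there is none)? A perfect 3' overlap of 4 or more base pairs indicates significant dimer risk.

Last 7 bases (5'→3') — forward …GCCCGGG, reverse …CCGTGCC.
Reverse complement of the reverse primer's last 7 bases: GGCACGG; its first k bases are the reverse complement of the reverse primer's last k bases, so a perfect k-base overlap needs the forward primer's last k bases to equal them.
Comparing (forward last k vs required): k=1: G vs G ✓; k=2: GG vs GG ✓; k=3: GGG vs GGC ✗; k=4: CGGG vs GGCA ✗; k=5: CCGGG vs GGCAC ✗; k=6: CCCGGG vs GGCACG ✗; k=7: GCCCGGG vs GGCACGG ✗.
Perfect overlaps at k = 1, 2; the largest is 2.

Longest perfect overlap: 2 complementary base pairs; below the dimer-risk threshold (threshold 4).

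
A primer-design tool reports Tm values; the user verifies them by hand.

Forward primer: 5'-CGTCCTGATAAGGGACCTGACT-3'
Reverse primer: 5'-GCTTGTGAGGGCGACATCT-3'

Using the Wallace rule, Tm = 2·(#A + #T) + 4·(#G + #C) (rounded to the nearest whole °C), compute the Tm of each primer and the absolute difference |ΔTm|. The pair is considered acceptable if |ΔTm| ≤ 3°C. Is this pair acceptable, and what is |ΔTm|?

|ΔTm| = 8°C; the pair is not acceptable.

Forward: A=5 T=5 G=6 C=6 → Tm = 2·10 + 4·12 = 68°C.
Reverse: A=3 T=5 G=7 C=4 → Tm = 2·8 + 4·11 = 60°C.
|ΔTm| = |68 − 60| = 8°C, > 3°C.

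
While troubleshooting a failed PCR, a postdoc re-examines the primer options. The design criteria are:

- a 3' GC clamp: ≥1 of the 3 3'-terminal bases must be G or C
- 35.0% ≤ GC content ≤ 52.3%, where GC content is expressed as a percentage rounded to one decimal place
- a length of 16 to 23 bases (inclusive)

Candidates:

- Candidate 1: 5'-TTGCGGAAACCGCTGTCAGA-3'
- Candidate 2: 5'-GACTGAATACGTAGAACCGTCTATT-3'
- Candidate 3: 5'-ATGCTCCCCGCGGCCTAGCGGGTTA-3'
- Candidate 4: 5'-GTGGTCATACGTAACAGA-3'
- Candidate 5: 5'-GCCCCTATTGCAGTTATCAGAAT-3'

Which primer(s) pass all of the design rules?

Candidate 4 only.

Candidate 1 (20 nt, A=5 T=4 G=6 C=5): 3' end AGA has 1 G/C ✓; GC 11/20 = 55.0%, outside 35.0–52.3% ✗; length 20 ✓ — fails.
Candidate 2 (25 nt, A=8 T=7 G=5 C=5): 3' end ATT has 0 G/C, need ≥1 ✗; GC 10/25 = 40.0% ✓; length 25, outside 16–23 ✗ — fails.
Candidate 3 (25 nt, A=3 T=5 G=8 C=9): 3' end TTA has 0 G/C, need ≥1 ✗; GC 17/25 = 68.0%, outside 35.0–52.3% ✗; length 25, outside 16–23 ✗ — fails.
Candidate 4 (18 nt, A=6 T=4 G=5 C=3): 3' end AGA has 1 G/C ✓; GC 8/18 = 44.4% ✓; length 18 ✓ — passes.
Candidate 5 (23 nt, A=6 T=7 G=4 C=6): 3' end AAT has 0 G/C, need ≥1 ✗; GC 10/23 = 43.5% ✓; length 23 ✓ — fails.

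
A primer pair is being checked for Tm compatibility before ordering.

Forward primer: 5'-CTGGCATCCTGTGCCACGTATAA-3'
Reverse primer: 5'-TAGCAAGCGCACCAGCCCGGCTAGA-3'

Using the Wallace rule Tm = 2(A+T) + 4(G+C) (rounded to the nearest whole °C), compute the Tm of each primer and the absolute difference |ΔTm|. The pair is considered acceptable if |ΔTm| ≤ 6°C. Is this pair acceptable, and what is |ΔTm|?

|ΔTm| = 12°C; the pair is not acceptable.

Forward: A=5 T=6 G=5 C=7 → Tm = 2·11 + 4·12 = 70°C.
Reverse: A=7 T=2 G=7 C=9 → Tm = 2·9 + 4·16 = 82°C.
|ΔTm| = |70 − 82| = 12°C, > 6°C.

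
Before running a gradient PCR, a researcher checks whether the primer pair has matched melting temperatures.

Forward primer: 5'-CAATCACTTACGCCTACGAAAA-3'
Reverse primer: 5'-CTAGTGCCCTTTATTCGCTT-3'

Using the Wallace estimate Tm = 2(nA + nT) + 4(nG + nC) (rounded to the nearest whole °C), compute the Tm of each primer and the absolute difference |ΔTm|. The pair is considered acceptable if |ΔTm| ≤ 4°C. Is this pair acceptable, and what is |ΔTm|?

Forward: A=9 T=4 G=2 C=7 → Tm = 2·13 + 4·9 = 62°C.
Reverse: A=2 T=9 G=3 C=6 → Tm = 2·11 + 4·9 = 58°C.
|ΔTm| = |62 − 58| = 4°C, ≤ 4°C.

|ΔTm| = 4°C; the pair is acceptable.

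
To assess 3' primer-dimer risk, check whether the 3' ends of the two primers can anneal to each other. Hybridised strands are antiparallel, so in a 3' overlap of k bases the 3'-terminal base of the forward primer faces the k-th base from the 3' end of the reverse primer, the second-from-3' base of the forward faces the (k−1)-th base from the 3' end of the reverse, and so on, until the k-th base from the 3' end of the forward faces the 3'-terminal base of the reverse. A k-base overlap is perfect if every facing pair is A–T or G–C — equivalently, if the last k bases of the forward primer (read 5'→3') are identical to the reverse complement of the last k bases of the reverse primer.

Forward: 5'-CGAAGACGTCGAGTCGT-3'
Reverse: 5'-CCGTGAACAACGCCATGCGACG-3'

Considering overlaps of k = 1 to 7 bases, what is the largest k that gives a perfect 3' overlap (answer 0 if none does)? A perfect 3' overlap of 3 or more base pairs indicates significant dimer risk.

Last 7 bases (5'→3') — forward …GAGTCGT, reverse …TGCGACG.
Reverse complement of the reverse primer's last 7 bases: CGTCGCA; its first k bases are the reverse complement of the reverse primer's last k bases, so a perfect k-base overlap needs the forward primer's last k bases to equal them.
Comparing (forward last k vs required): k=1: T vs C ✗; k=2: GT vs CG ✗; k=3: CGT vs CGT ✓; k=4: TCGT vs CGTC ✗; k=5: GTCGT vs CGTCG ✗; k=6: AGTCGT vs CGTCGC ✗; k=7: GAGTCGT vs CGTCGCA ✗.
Only k = 3 is perfect, so the longest perfect 3' overlap is 3.

Longest perfect overlap: 3 complementary base pairs; significant dimer risk (threshold 3).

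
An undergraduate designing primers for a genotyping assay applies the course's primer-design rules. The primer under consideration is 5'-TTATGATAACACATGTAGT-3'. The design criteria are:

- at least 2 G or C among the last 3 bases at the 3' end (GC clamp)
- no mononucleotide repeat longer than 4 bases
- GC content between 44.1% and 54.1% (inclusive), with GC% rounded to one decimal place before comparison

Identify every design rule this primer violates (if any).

Fails: GC clamp, GC content.

Base counts: A=7, T=7, G=3, C=2 (length 19).
GC clamp: 3' end AGT has 1 G/C, need ≥2 ✗
homopolymer run: longest run = 2 ✓
GC content: GC 5/19 = 26.3%, outside 44.1–54.1% ✗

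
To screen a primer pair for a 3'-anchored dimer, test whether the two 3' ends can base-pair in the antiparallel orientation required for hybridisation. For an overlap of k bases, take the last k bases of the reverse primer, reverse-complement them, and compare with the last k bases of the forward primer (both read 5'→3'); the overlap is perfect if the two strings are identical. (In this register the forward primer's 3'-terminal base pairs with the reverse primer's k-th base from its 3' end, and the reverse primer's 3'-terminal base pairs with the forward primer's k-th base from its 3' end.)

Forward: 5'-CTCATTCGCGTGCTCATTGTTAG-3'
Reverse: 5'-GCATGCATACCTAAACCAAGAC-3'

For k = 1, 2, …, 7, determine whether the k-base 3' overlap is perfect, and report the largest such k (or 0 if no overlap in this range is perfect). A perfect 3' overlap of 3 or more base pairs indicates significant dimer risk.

Longest perfect overlap: 1 complementary base pair; below the dimer-risk threshold (threshold 3).

Last 7 bases (5'→3') — forward …TTGTTAG, reverse …CCAAGAC.
Reverse complement of the reverse primer's last 7 bases: GTCTTGG; its first k bases are the reverse complement of the reverse primer's last k bases, so a perfect k-base overlap needs the forward primer's last k bases to equal them.
Comparing (forward last k vs required): k=1: G vs G ✓; k=2: AG vs GT ✗; k=3: TAG vs GTC ✗; k=4: TTAG vs GTCT ✗; k=5: GTTAG vs GTCTT ✗; k=6: TGTTAG vs GTCTTG ✗; k=7: TTGTTAG vs GTCTTGG ✗.
Only k = 1 is perfect, so the longest perfect 3' overlap is 1.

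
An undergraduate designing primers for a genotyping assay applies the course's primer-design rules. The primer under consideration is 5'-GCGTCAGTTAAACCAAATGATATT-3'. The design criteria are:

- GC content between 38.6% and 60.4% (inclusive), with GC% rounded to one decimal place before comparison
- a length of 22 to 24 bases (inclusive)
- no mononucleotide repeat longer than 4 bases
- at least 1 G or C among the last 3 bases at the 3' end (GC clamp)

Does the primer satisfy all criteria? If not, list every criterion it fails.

Base counts: A=9, T=7, G=4, C=4 (length 24).
GC content: GC 8/24 = 33.3%, outside 38.6–60.4% ✗
length: length 24 ✓
homopolymer run: longest run = 3 ✓
GC clamp: 3' end ATT has 0 G/C, need ≥1 ✗

Fails: GC content, GC clamp.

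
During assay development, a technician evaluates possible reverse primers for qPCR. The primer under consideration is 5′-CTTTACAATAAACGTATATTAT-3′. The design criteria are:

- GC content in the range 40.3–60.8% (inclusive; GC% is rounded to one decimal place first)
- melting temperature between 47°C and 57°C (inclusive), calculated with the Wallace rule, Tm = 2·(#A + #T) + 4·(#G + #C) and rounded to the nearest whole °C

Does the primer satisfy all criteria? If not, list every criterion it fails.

Fails: GC content.

Base counts: A=9, T=9, G=1, C=3 (length 22).
GC content: GC 4/22 = 18.2%, outside 40.3–60.8% ✗
Tm: Tm = 2·18 + 4·4 = 52°C ✓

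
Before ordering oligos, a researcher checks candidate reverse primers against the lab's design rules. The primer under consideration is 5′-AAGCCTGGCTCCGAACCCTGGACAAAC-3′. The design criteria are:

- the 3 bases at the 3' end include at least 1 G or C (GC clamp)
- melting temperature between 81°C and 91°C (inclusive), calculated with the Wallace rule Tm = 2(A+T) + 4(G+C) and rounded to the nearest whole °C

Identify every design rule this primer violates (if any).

Meets all criteria.

Base counts: A=8, T=3, G=6, C=10 (length 27).
GC clamp: 3' end AAC has 1 G/C ✓
Tm: Tm = 2·11 + 4·16 = 86°C ✓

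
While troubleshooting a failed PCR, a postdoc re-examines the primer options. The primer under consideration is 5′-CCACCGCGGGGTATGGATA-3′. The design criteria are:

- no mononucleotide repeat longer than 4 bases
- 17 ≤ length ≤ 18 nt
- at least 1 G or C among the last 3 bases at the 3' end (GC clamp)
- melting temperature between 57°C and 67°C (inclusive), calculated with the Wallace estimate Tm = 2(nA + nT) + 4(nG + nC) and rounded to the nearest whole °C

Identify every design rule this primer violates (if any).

Base counts: A=4, T=3, G=7, C=5 (length 19).
homopolymer run: longest run = 4 ✓
length: length 19, outside 17–18 ✗
GC clamp: 3' end ATA has 0 G/C, need ≥1 ✗
Tm: Tm = 2·7 + 4·12 = 62°C ✓

Fails: length, GC clamp.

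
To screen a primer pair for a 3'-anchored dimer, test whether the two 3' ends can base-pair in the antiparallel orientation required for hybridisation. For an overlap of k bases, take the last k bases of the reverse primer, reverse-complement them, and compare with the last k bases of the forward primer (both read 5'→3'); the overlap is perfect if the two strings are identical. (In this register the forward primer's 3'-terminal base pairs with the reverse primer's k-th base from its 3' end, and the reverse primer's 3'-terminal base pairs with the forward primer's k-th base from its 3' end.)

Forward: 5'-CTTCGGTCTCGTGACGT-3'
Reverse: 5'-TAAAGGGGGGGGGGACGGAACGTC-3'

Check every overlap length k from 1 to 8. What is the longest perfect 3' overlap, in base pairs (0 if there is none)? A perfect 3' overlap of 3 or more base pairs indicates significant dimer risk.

Longest perfect overlap: 5 complementary base pairs; significant dimer risk (threshold 3).

Last 8 bases (5'→3') — forward …CGTGACGT, reverse …GGAACGTC.
Reverse complement of the reverse primer's last 8 bases: GACGTTCC; its first k bases are the reverse complement of the reverse primer's last k bases, so a perfect k-base overlap needs the forward primer's last k bases to equal them.
Comparing (forward last k vs required): k=1: T vs G ✗; k=2: GT vs GA ✗; k=3: CGT vs GAC ✗; k=4: ACGT vs GACG ✗; k=5: GACGT vs GACGT ✓; k=6: TGACGT vs GACGTT ✗; k=7: GTGACGT vs GACGTTC ✗; k=8: CGTGACGT vs GACGTTCC ✗.
Only k = 5 is perfect, so the longest perfect 3' overlap is 5.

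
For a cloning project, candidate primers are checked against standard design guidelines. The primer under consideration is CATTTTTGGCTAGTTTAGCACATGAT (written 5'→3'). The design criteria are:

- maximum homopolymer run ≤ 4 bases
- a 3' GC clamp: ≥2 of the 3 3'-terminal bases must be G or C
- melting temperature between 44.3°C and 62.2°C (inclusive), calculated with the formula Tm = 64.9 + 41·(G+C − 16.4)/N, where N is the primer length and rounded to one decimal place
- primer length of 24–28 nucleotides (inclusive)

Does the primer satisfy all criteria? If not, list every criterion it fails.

Base counts: A=6, T=11, G=5, C=4 (length 26).
homopolymer run: longest run = 5, exceeds 4 ✗
GC clamp: 3' end GAT has 1 G/C, need ≥2 ✗
Tm: Tm = 64.9 + 41·(9 − 16.4)/26 = 53.2°C ✓
length: length 26 ✓

Fails: homopolymer run, GC clamp.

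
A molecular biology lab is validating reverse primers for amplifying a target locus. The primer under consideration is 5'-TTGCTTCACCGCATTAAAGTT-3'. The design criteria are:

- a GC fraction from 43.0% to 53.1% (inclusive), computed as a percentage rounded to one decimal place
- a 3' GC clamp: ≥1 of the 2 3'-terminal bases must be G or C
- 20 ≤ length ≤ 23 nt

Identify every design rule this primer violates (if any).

Base counts: A=5, T=8, G=3, C=5 (length 21).
GC content: GC 8/21 = 38.1%, outside 43.0–53.1% ✗
GC clamp: 3' end TT has 0 G/C, need ≥1 ✗
length: length 21 ✓

Fails: GC content, GC clamp.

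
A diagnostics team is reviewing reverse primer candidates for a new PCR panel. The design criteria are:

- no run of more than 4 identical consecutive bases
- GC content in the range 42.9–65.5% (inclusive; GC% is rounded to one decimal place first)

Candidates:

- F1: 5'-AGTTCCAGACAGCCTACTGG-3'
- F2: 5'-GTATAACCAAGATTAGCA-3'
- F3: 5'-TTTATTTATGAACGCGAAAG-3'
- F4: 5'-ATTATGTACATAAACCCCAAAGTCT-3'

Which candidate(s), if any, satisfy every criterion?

F1 (20 nt, A=5 T=4 G=5 C=6): longest run = 2 ✓; GC 11/20 = 55.0% ✓ — passes.
F2 (18 nt, A=8 T=4 G=3 C=3): longest run = 2 ✓; GC 6/18 = 33.3%, outside 42.9–65.5% ✗ — fails.
F3 (20 nt, A=7 T=7 G=4 C=2): longest run = 3 ✓; GC 6/20 = 30.0%, outside 42.9–65.5% ✗ — fails.
F4 (25 nt, A=10 T=7 G=2 C=6): longest run = 4 ✓; GC 8/25 = 32.0%, outside 42.9–65.5% ✗ — fails.

F1 only.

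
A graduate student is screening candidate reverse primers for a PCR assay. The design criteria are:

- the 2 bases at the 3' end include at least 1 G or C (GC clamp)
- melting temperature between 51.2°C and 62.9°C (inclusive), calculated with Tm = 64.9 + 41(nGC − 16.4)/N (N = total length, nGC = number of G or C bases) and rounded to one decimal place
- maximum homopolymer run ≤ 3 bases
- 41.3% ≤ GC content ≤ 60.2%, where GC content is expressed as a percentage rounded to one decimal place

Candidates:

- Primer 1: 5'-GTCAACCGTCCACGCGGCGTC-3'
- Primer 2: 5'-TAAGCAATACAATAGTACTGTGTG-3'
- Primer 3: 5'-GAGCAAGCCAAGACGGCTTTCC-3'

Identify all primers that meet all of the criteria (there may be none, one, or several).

Primer 1 (21 nt, A=3 T=3 G=6 C=9): 3' end TC has 1 G/C ✓; Tm = 64.9 + 41·(15 − 16.4)/21 = 62.2°C ✓; longest run = 2 ✓; GC 15/21 = 71.4%, outside 41.3–60.2% ✗ — fails.
Primer 2 (24 nt, A=9 T=7 G=5 C=3): 3' end TG has 1 G/C ✓; Tm = 64.9 + 41·(8 − 16.4)/24 = 50.6°C, outside 51.2–62.9°C ✗; longest run = 2 ✓; GC 8/24 = 33.3%, outside 41.3–60.2% ✗ — fails.
Primer 3 (22 nt, A=6 T=3 G=6 C=7): 3' end CC has 2 G/C ✓; Tm = 64.9 + 41·(13 − 16.4)/22 = 58.6°C ✓; longest run = 3 ✓; GC 13/22 = 59.1% ✓ — passes.

Primer 3 only.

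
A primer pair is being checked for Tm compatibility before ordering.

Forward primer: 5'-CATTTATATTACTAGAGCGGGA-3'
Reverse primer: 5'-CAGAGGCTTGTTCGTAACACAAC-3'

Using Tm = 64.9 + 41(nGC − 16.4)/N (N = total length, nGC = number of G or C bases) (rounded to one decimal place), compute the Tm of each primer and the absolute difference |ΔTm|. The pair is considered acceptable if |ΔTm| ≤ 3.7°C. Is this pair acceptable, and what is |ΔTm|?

Forward: G+C = 8, N = 22 → Tm = 64.9 + 41·(8 − 16.4)/22 = 49.2°C.
Reverse: G+C = 11, N = 23 → Tm = 64.9 + 41·(11 − 16.4)/23 = 55.3°C.
|ΔTm| = |49.2 − 55.3| = 6.1°C, > 3.7°C.

|ΔTm| = 6.1°C; the pair is not acceptable.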